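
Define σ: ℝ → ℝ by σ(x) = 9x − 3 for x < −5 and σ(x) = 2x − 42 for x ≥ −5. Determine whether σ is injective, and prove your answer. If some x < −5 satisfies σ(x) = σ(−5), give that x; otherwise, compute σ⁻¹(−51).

Both pieces are strictly increasing (slopes 9 and 2), so each is injective on its own interval.
The left piece maps (−∞, −5) onto (−∞, −48); the right piece maps [−5, ∞) onto [−52, ∞).
These images overlap. In particular σ(−5) = −52 (right piece), and solving 9x − 3 = −52 on the left piece gives x = −49/9 < −5.
So σ(−49/9) = σ(−5) with −49/9 ≠ −5, and σ is not injective. This x = −49/9 is the requested value below −5.

-49/9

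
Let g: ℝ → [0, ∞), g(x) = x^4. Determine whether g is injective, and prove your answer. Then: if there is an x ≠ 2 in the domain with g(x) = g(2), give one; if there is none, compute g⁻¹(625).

-2

g(2) = 16 = (−2)^4 = g(−2) (since 4 is even), with 2 ≠ −2. So g is not injective.
For the follow-up, such an x exists: taking x = −2 ∈ ℝ gives g(−2) = 16 = g(2) with −2 ≠ 2.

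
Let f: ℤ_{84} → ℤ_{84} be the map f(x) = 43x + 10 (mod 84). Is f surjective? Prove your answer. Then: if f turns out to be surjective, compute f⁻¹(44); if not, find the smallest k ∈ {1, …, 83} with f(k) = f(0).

Since gcd(43, 84) = 1, 43 is invertible modulo 84. Euclid's algorithm: 84 = 1·43 + 41, 43 = 1·41 + 2, 41 = 20·2 + 1; back-substituting gives 1 = 43·43 − 22·84, so 43⁻¹ ≡ 43 (mod 84).
For any y ∈ ℤ_{84}, x = 43(y − 10) mod 84 satisfies f(x) = 43·43(y − 10) + 10 ≡ y (since 43·43 ≡ 1 mod 84). So every y has a preimage.
So f is surjective.
Since f is surjective, we find f⁻¹(44): we need 43x ≡ 44 − 10 ≡ 34 (mod 84). Using 43⁻¹ = 43: x ≡ 43·34 = 1462 = 17·84 + 34, so x = 34.
Check: f(34) = 43·34 + 10 = 1472 = 17·84 + 44 ≡ 44 (mod 84).

34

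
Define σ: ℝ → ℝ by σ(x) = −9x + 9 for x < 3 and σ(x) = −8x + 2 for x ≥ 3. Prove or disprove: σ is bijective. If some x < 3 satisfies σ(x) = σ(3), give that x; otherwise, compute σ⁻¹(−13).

Both pieces are strictly decreasing (slopes −9 and −8), so each is injective on its own interval.
The left piece maps (−∞, 3) onto (−18, ∞); the right piece maps [3, ∞) onto (−∞, −22].
The images leave a gap (−18 has no preimage), so σ is not surjective, hence not bijective.
Because the two images are disjoint, no x < 3 has σ(x) = σ(3), so we compute σ⁻¹(−13): −13 lies in (−18, ∞), so solve −9x + 9 = −13: x = (−13 − 9)/(−9) = 22/9.

22/9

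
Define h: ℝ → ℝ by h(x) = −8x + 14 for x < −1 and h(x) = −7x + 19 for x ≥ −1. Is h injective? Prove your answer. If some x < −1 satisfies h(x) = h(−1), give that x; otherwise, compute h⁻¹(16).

Both pieces are strictly decreasing (slopes −8 and −7), so each is injective on its own interval.
The left piece maps (−∞, −1) onto (22, ∞); the right piece maps [−1, ∞) onto (−∞, 26].
These images overlap. In particular h(−1) = 26 (right piece), and solving −8x + 14 = 26 on the left piece gives x = −3/2 < −1.
So h(−3/2) = h(−1) with −3/2 ≠ −1, and h is not injective. This x = −3/2 is the requested value below −1.

-3/2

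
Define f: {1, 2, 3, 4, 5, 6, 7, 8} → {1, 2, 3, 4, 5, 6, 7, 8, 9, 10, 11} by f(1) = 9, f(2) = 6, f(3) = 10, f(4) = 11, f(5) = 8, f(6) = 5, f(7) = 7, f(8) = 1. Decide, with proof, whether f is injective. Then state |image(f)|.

8

The values f(1), …, f(8) are 9, 6, 10, 11, 8, 5, 7, 1 — all distinct.
So f(u) = f(v) only when u = v, and f is injective.
The image of f is {1, 5, 6, 7, 8, 9, 10, 11}, which has 8 elements.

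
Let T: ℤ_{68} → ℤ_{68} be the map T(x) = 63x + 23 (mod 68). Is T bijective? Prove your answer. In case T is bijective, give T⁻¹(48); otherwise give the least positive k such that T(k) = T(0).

Suppose T(s) = T(t) in ℤ_{68}. Then 63s + 23 ≡ 63t + 23 (mod 68), hence 63(s − t) ≡ 0 (mod 68).
Since gcd(63, 68) = 1, 63 is invertible modulo 68, therefore s − t ≡ 0 (mod 68), i.e. s = t.
We now compute 63⁻¹ mod 68 explicitly. Euclid's algorithm: 68 = 1·63 + 5, 63 = 12·5 + 3, 5 = 1·3 + 2, 3 = 1·2 + 1; back-substituting gives 1 = 27·63 − 25·68, so 63⁻¹ ≡ 27 (mod 68).
For any y ∈ ℤ_{68}, x = 27(y − 23) mod 68 satisfies T(x) = 63·27(y − 23) + 23 ≡ y (since 63·27 ≡ 1 mod 68). So every y has a preimage.
So T is bijective.
Since T is bijective, we compute T⁻¹(48): solve 63x + 23 ≡ 48 (mod 68), i.e. 63x ≡ 25 (mod 68).
Multiplying by 63⁻¹ = 27 gives x ≡ 27·25 = 675 = 9·68 + 63 ≡ 63 (mod 68).
Check: T(63) = 63·63 + 23 = 3992 = 58·68 + 48 ≡ 48 (mod 68).

63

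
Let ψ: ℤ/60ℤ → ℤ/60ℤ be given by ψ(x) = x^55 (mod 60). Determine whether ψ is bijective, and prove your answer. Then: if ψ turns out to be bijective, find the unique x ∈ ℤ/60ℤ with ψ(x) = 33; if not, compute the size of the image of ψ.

45

ψ(0) = 0^55 = 0.
ψ(30): Repeated squaring mod 60: 30^1 ≡ 30, 30^2 ≡ 30² = 900 ≡ 0, 30^4 ≡ 0² = 0, 30^8 ≡ 0² = 0, 30^16 ≡ 0² = 0, 30^32 ≡ 0² = 0. Since 55 = 32 + 16 + 4 + 2 + 1, 30^55 ≡ 0·0·0·0·30: 0·0 = 0, then 0·0 = 0, then 0·0 = 0, then 0·30 = 0. So 30^55 ≡ 0 (mod 60).
So ψ(0) = ψ(30) = 0 while 0 ≠ 30, hence ψ is not injective, hence not bijective.
Since ψ is not bijective, we determine |image(ψ)|. Computing x^55 mod 60 for each x (by repeated squaring, reducing mod 60 at every step), the values ψ(0), ψ(1), …, ψ(59) are: 0, 1, 8, 27, 4, 5, 36, 43, 32, 9, 40, 11, 48, 37, 44, 15, 16, 53, 12, 19, 20, 21, 28, 47, 24, 25, 56, 3, 52, 29, 0, 31, 8, 57, 4, 35, 36, 13, 32, 39, 40, 41, 48, 7, 44, 45, 16, 23, 12, 49, 20, 51, 28, 17, 24, 55, 56, 33, 52, 59.
The distinct values are {0, 1, 3, 4, 5, 7, 8, 9, 11, 12, 13, 15, 16, 17, 19, 20, 21, 23, 24, 25, 27, 28, 29, 31, 32, 33, 35, 36, 37, 39, 40, 41, 43, 44, 45, 47, 48, 49, 51, 52, 53, 55, 56, 57, 59}; there are 45 of them.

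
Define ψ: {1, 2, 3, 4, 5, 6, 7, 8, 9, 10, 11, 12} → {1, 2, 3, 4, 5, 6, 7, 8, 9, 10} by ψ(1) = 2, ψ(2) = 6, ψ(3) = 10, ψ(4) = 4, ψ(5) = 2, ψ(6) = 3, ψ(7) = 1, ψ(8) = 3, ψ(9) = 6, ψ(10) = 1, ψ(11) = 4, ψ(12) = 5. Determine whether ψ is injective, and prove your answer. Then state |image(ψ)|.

7

ψ(1) = 2 = ψ(5) with 1 ≠ 5, so ψ is not injective.
The image of ψ is {1, 2, 3, 4, 5, 6, 10}, which has 7 elements.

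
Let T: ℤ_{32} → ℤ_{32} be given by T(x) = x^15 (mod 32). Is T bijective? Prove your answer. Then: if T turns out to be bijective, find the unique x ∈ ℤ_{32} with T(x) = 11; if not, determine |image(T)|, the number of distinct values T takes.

T(0) = 0^15 = 0.
T(2): Repeated squaring mod 32: 2^1 ≡ 2, 2^2 ≡ 2² = 4, 2^4 ≡ 4² = 16, 2^8 ≡ 16² = 256 ≡ 0. Since 15 = 8 + 4 + 2 + 1, 2^15 ≡ 0·16·4·2: 0·16 = 0, then 0·4 = 0, then 0·2 = 0. So 2^15 ≡ 0 (mod 32).
So T(0) = T(2) = 0 while 0 ≠ 2, thus T is not injective, hence not bijective.
Since T is not bijective, we determine |image(T)|. Computing x^15 mod 32 for each x (by repeated squaring, reducing mod 32 at every step), the values T(0), T(1), …, T(31) are: 0, 1, 0, 11, 0, 13, 0, 23, 0, 25, 0, 3, 0, 5, 0, 15, 0, 17, 0, 27, 0, 29, 0, 7, 0, 9, 0, 19, 0, 21, 0, 31.
The distinct values are {0, 1, 3, 5, 7, 9, 11, 13, 15, 17, 19, 21, 23, 25, 27, 29, 31}; there are 17 of them.

17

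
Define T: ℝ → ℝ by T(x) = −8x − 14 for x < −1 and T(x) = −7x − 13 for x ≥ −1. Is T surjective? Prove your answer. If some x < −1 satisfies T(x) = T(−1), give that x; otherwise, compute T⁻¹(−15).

Both pieces are strictly decreasing (slopes −8 and −7), so each is injective on its own interval.
The left piece maps (−∞, −1) onto (−6, ∞); the right piece maps [−1, ∞) onto (−∞, −6].
These images together cover ℝ, so T is surjective.
Because the two images are disjoint, no x < −1 has T(x) = T(−1), so we compute T⁻¹(−15): −15 lies in (−∞, −6], so solve −7x − 13 = −15: x = (−15 + 13)/(−7) = 2/7.

2/7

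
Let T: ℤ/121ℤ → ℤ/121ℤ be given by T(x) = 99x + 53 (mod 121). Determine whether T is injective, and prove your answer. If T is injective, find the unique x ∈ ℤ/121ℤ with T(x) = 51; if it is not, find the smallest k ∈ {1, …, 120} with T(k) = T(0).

Recall: T is injective if T(x_1) = T(x_2) implies x_1 = x_2.
We have gcd(99, 121) = 11 > 1. Taking x_1 = 0 and x_2 = 11: T(0) = 53 and T(11) = 99·11 + 53 = 1142 ≡ 53 (mod 121).
So T(0) = T(11) while 0 ≠ 11, therefore T is not injective.
Since T is not injective, we find the least positive k with T(k) = T(0): this means 99k ≡ 0 (mod 121), i.e. 121 ∣ 99k. Since gcd(99, 121) = 11, dividing through by 11 this holds exactly when 11 ∣ 9k, and as gcd(9, 11) = 1, exactly when 11 ∣ k.
The smallest positive such k is 11.

11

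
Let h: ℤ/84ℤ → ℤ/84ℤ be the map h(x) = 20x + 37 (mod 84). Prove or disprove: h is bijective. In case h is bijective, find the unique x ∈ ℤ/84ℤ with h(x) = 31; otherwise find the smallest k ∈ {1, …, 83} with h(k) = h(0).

21

We have gcd(20, 84) = 4 > 1. Taking u = 0 and v = 21: h(0) = 37 and h(21) = 20·21 + 37 = 457 ≡ 37 (mod 84).
So h(0) = h(21) while 0 ≠ 21, so h is not injective, hence not bijective.
Since h is not bijective, we find the least positive k with h(k) = h(0): this means 20k ≡ 0 (mod 84), i.e. 84 ∣ 20k. Since gcd(20, 84) = 4, dividing through by 4 this holds exactly when 21 ∣ 5k, and as gcd(5, 21) = 1, exactly when 21 ∣ k.
The smallest positive such k is 21.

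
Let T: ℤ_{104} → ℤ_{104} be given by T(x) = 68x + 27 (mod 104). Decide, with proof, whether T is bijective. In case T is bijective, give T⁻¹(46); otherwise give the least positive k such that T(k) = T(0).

26

Recall that injectivity means: for all u, v in the domain, T(u) = T(v) implies u = v.
We have gcd(68, 104) = 4 > 1. Taking u = 0 and v = 26: T(0) = 27 and T(26) = 68·26 + 27 = 1795 ≡ 27 (mod 104).
So T(0) = T(26) while 0 ≠ 26, thus T is not injective, hence not bijective.
Since T is not bijective, we find the least positive k with T(k) = T(0): this means 68k ≡ 0 (mod 104), i.e. 104 ∣ 68k. Since gcd(68, 104) = 4, dividing through by 4 this holds exactly when 26 ∣ 17k, and as gcd(17, 26) = 1, exactly when 26 ∣ k.
The smallest positive such k is 26.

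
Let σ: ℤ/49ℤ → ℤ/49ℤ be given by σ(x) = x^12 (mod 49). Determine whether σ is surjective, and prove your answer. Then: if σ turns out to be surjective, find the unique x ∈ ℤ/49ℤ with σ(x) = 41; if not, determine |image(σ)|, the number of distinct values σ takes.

8

σ(3): Repeated squaring mod 49: 3^1 ≡ 3, 3^2 ≡ 3² = 9, 3^4 ≡ 9² = 81 ≡ 32, 3^8 ≡ 32² = 1024 ≡ 44. Since 12 = 8 + 4, 3^12 ≡ 44·32: 44·32 = 1408 ≡ 36. So 3^12 ≡ 36 (mod 49).
σ(5): Repeated squaring mod 49: 5^1 ≡ 5, 5^2 ≡ 5² = 25, 5^4 ≡ 25² = 625 ≡ 37, 5^8 ≡ 37² = 1369 ≡ 46. Since 12 = 8 + 4, 5^12 ≡ 46·37: 46·37 = 1702 ≡ 36. So 5^12 ≡ 36 (mod 49).
So σ(3) = σ(5) = 36 while 3 ≠ 5, therefore σ is not injective.
A non-injective map from the 49-element set ℤ/49ℤ to itself takes at most 48 distinct values, so it cannot be surjective. Thus σ is not surjective.
Since σ is not surjective, we determine |image(σ)|. Computing x^12 mod 49 for each x (by repeated squaring, reducing mod 49 at every step), the values σ(0), σ(1), …, σ(48) are: 0, 1, 29, 36, 8, 36, 15, 0, 36, 22, 15, 29, 43, 29, 0, 22, 15, 43, 1, 1, 43, 0, 8, 8, 22, 22, 8, 8, 0, 43, 1, 1, 43, 15, 22, 0, 29, 43, 29, 15, 22, 36, 0, 15, 36, 8, 36, 29, 1.
The distinct values are {0, 1, 8, 15, 22, 29, 36, 43}; there are 8 of them.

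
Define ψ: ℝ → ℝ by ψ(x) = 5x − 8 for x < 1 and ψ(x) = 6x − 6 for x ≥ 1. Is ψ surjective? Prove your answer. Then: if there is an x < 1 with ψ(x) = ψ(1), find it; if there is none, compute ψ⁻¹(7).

13/6

Both pieces are strictly increasing (slopes 5 and 6), so each is injective on its own interval.
The left piece maps (−∞, 1) onto (−∞, −3); the right piece maps [1, ∞) onto [0, ∞).
The union (−∞, −3) ∪ [0, ∞) omits the interval between −3 and 0; in particular −3 has no preimage. So ψ is not surjective.
Because the two images are disjoint, no x < 1 has ψ(x) = ψ(1), so we compute ψ⁻¹(7): 7 lies in [0, ∞), so solve 6x − 6 = 7: x = (7 + 6)/6 = 13/6.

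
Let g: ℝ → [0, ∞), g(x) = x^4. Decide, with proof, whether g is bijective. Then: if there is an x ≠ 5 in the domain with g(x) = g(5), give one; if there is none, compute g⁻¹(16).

g(5) = 625 = (−5)^4 = g(−5) (since 4 is even), with 5 ≠ −5. So g is not injective, hence not bijective.
For the follow-up, such an x exists: taking x = −5 ∈ ℝ gives g(−5) = 625 = g(5) with −5 ≠ 5.

-5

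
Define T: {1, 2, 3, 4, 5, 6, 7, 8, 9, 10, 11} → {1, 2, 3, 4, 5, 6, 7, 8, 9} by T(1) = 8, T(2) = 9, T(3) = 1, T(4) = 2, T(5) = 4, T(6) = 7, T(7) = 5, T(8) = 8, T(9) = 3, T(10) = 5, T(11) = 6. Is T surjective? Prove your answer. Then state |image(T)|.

9

Every element of the codomain has a preimage: 1 = T(3), 2 = T(4), 3 = T(9), 4 = T(5), 5 = T(7), 6 = T(11), 7 = T(6), 8 = T(1), 9 = T(2).
So T is surjective.
The image of T is {1, 2, 3, 4, 5, 6, 7, 8, 9}, which has 9 elements.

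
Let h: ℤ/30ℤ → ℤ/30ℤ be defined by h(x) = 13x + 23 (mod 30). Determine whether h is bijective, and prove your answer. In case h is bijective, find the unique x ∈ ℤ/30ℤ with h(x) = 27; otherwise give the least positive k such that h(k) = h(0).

28

By definition, h is injective if h(u) = h(v) implies u = v.
If h(u) = h(v), then 13u ≡ 13v (mod 30). Because gcd(13, 30) = 1, we may cancel 13 to get u ≡ v (mod 30).
We now compute 13⁻¹ mod 30 explicitly. Euclid's algorithm: 30 = 2·13 + 4, 13 = 3·4 + 1; back-substituting gives 1 = 7·13 − 3·30, so 13⁻¹ ≡ 7 (mod 30).
For any y ∈ ℤ/30ℤ, x = 7(y − 23) mod 30 satisfies h(x) = 13·7(y − 23) + 23 ≡ y (since 13·7 ≡ 1 mod 30). So every y has a preimage.
Thus h is bijective.
Since h is bijective, we find h⁻¹(27): we need 13x ≡ 27 − 23 ≡ 4 (mod 30). Using 13⁻¹ = 7: x ≡ 7·4 = 28, so x = 28.
Check: h(28) = 13·28 + 23 = 387 = 12·30 + 27 ≡ 27 (mod 30).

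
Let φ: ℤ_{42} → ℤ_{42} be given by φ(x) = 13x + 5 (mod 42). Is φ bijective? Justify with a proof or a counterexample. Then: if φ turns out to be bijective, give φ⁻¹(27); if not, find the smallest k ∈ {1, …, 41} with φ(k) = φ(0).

34

If φ(x_1) = φ(x_2), then 13x_1 ≡ 13x_2 (mod 42). Because gcd(13, 42) = 1, we may cancel 13 to get x_1 ≡ x_2 (mod 42).
We now compute 13⁻¹ mod 42 explicitly. Euclid's algorithm: 42 = 3·13 + 3, 13 = 4·3 + 1; back-substituting gives 1 = 13·13 − 4·42, so 13⁻¹ ≡ 13 (mod 42).
Then y ↦ 13(y − 5) is a two-sided inverse to φ, so every y ∈ ℤ_{42} has a preimage.
So φ is bijective.
Since φ is bijective, we compute φ⁻¹(27): solve 13x + 5 ≡ 27 (mod 42), i.e. 13x ≡ 22 (mod 42).
Multiplying by 13⁻¹ = 13 gives x ≡ 13·22 = 286 = 6·42 + 34 ≡ 34 (mod 42).
Check: φ(34) = 13·34 + 5 = 447 = 10·42 + 27 ≡ 27 (mod 42).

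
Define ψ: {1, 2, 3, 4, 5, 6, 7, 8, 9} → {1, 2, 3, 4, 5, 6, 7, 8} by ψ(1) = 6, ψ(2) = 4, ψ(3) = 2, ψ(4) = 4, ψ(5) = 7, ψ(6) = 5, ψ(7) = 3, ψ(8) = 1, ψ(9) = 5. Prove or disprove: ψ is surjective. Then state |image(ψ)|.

7

No element maps to 8, so ψ is not surjective.
The image of ψ is {1, 2, 3, 4, 5, 6, 7}, which has 7 elements.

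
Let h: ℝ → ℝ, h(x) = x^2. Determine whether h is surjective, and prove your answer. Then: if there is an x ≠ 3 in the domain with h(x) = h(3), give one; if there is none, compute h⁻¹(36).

-3

Since 2 is even, x^2 ≥ 0 for all x ∈ ℝ, so −1 ∈ ℝ has no preimage. Hence h is not surjective.
For the follow-up, such an x exists: taking x = −3 ∈ ℝ gives h(−3) = 9 = h(3) with −3 ≠ 3.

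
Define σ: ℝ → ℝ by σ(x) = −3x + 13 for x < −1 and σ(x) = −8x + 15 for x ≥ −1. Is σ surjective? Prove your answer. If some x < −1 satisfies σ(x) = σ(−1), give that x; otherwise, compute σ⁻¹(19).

Both pieces are strictly decreasing (slopes −3 and −8), so each is injective on its own interval.
The left piece maps (−∞, −1) onto (16, ∞); the right piece maps [−1, ∞) onto (−∞, 23].
The union (16, ∞) ∪ (−∞, 23] covers ℝ, so σ is surjective.
For the follow-up: the images overlap, so an x < −1 with σ(x) = σ(−1) exists. σ(−1) = 23; solving −3x + 13 = 23 for x < −1 gives x = (23 − 13)/(−3) = −10/3.

-10/3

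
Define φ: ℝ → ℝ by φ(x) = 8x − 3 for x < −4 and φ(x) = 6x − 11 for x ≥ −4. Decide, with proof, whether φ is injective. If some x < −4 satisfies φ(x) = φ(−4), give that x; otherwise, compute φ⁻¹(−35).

Both pieces are strictly increasing (slopes 8 and 6), so each is injective on its own interval.
The left piece maps (−∞, −4) onto (−∞, −35); the right piece maps [−4, ∞) onto [−35, ∞).
These images are disjoint, so no value is attained by both pieces. Therefore φ is injective.
Because the two images are disjoint, no x < −4 has φ(x) = φ(−4), so we compute φ⁻¹(−35): −35 lies in [−35, ∞), so solve 6x − 11 = −35: x = (−35 + 11)/6 = −4.

-4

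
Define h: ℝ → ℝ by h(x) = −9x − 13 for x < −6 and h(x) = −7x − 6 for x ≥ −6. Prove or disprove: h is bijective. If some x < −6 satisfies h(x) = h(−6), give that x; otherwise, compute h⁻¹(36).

Both pieces are strictly decreasing (slopes −9 and −7), so each is injective on its own interval.
The left piece maps (−∞, −6) onto (41, ∞); the right piece maps [−6, ∞) onto (−∞, 36].
The images leave a gap (41 has no preimage), so h is not surjective, hence not bijective.
Because the two images are disjoint, no x < −6 has h(x) = h(−6), so we compute h⁻¹(36): 36 lies in (−∞, 36], so solve −7x − 6 = 36: x = (36 + 6)/(−7) = −6.

-6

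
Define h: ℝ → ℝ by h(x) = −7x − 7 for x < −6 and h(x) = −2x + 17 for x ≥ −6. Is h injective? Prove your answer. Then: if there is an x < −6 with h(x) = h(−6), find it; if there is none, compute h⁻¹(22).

-5/2

Both pieces are strictly decreasing (slopes −7 and −2), so each is injective on its own interval.
The left piece maps (−∞, −6) onto (35, ∞); the right piece maps [−6, ∞) onto (−∞, 29].
These images are disjoint, so no value is attained by both pieces. Thus h is injective.
Because the two images are disjoint, no x < −6 has h(x) = h(−6), so we compute h⁻¹(22): 22 lies in (−∞, 29], so solve −2x + 17 = 22: x = (22 − 17)/(−2) = −5/2.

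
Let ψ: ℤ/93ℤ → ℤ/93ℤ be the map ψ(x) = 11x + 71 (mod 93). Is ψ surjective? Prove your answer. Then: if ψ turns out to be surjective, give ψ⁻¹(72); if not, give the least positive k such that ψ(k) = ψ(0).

17

Since gcd(11, 93) = 1, 11 is invertible modulo 93. Euclid's algorithm: 93 = 8·11 + 5, 11 = 2·5 + 1; back-substituting gives 1 = 17·11 − 2·93, so 11⁻¹ ≡ 17 (mod 93).
For any y ∈ ℤ/93ℤ, x = 17(y − 71) mod 93 satisfies ψ(x) = 11·17(y − 71) + 71 ≡ y (since 11·17 ≡ 1 mod 93). So every y has a preimage.
Therefore ψ is surjective.
Since ψ is surjective, we compute ψ⁻¹(72): solve 11x + 71 ≡ 72 (mod 93), i.e. 11x ≡ 1 (mod 93).
Multiplying by 11⁻¹ = 17 gives x ≡ 17·1 = 17 ≡ 17 (mod 93).
Check: ψ(17) = 11·17 + 71 = 258 = 2·93 + 72 ≡ 72 (mod 93).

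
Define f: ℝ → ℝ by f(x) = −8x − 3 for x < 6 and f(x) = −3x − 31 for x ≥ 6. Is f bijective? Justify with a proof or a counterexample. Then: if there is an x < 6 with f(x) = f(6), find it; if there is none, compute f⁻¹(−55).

Both pieces are strictly decreasing (slopes −8 and −3), so each is injective on its own interval.
The left piece maps (−∞, 6) onto (−51, ∞); the right piece maps [6, ∞) onto (−∞, −49].
These images overlap. In particular f(6) = −49 (right piece), and solving −8x − 3 = −49 on the left piece gives x = 23/4 < 6.
So f(23/4) = f(6) with 23/4 ≠ 6, and f is not injective, hence not bijective. This x = 23/4 is the requested value below 6.

23/4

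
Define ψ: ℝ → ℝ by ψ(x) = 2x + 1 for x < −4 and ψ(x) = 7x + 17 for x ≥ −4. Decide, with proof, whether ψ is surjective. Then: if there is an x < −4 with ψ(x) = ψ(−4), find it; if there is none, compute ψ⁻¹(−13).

Both pieces are strictly increasing (slopes 2 and 7), so each is injective on its own interval.
The left piece maps (−∞, −4) onto (−∞, −7); the right piece maps [−4, ∞) onto [−11, ∞).
The union (−∞, −7) ∪ [−11, ∞) covers ℝ, so ψ is surjective.
For the follow-up: the images overlap, so an x < −4 with ψ(x) = ψ(−4) exists. ψ(−4) = −11; solving 2x + 1 = −11 for x < −4 gives x = (−11 − 1)/2 = −6.

-6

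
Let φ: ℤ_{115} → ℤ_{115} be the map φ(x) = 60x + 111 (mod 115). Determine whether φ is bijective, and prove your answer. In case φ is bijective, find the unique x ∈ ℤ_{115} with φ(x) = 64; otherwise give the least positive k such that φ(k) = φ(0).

Recall: φ is injective if φ(a) = φ(b) implies a = b.
We have gcd(60, 115) = 5 > 1. Taking a = 0 and b = 23: φ(0) = 111 and φ(23) = 60·23 + 111 = 1491 ≡ 111 (mod 115).
So φ(0) = φ(23) while 0 ≠ 23, hence φ is not injective, hence not bijective.
Since φ is not bijective, we find the least positive k with φ(k) = φ(0): this means 60k ≡ 0 (mod 115), i.e. 115 ∣ 60k. Since gcd(60, 115) = 5, dividing through by 5 this holds exactly when 23 ∣ 12k, and as gcd(12, 23) = 1, exactly when 23 ∣ k.
The smallest positive such k is 23.

23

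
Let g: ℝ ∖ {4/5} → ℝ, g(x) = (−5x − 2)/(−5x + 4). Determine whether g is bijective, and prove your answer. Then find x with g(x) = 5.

11/10

If g(x) = 1, cross-multiplying gives −5(−5x − 2) = −5(−5x + 4), which simplifies to 10 = −20 — false.  So 1 has no preimage and g is not surjective.
Thus g is not bijective.
Solving g(x) = 5: cross-multiplying gives −5x − 2 = 5(−5x + 4), which rearranges to 20x = 22, so x = 11/10.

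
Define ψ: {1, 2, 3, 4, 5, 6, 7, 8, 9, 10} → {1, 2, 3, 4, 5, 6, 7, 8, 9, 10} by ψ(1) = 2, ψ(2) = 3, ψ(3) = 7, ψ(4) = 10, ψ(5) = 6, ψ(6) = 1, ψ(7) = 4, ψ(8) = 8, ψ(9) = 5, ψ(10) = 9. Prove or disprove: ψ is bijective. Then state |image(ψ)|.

10

The values 2, 3, 7, 10, 6, 1, 4, 8, 5, 9 are a permutation of {1, 2, 3, 4, 5, 6, 7, 8, 9, 10}: each element appears exactly once.
So ψ is injective and surjective, hence bijective.
The image of ψ is {1, 2, 3, 4, 5, 6, 7, 8, 9, 10}, which has 10 elements.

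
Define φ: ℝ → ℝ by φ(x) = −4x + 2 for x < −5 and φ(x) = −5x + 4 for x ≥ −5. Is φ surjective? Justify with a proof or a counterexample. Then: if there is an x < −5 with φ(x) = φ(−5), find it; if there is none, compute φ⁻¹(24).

-27/4

Both pieces are strictly decreasing (slopes −4 and −5), so each is injective on its own interval.
The left piece maps (−∞, −5) onto (22, ∞); the right piece maps [−5, ∞) onto (−∞, 29].
The union (22, ∞) ∪ (−∞, 29] covers ℝ, so φ is surjective.
For the follow-up: the images overlap, so an x < −5 with φ(x) = φ(−5) exists. φ(−5) = 29; solving −4x + 2 = 29 for x < −5 gives x = (29 − 2)/(−4) = −27/4.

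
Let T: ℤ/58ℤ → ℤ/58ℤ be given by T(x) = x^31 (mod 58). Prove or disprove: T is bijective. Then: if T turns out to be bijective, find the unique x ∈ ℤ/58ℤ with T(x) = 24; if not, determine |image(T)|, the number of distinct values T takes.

Computing x^31 mod 58 for each x (by repeated squaring, reducing mod 58 at every step), the values T(0), T(1), …, T(57) are: 0, 1, 8, 27, 6, 9, 42, 53, 48, 33, 14, 55, 46, 51, 18, 11, 36, 41, 32, 15, 54, 39, 34, 45, 20, 23, 2, 21, 28, 29, 30, 37, 56, 35, 38, 13, 24, 19, 4, 43, 26, 17, 22, 47, 40, 7, 12, 3, 44, 25, 10, 5, 16, 49, 52, 31, 50, 57.
Every element of ℤ/58ℤ appears exactly once in this list, so T is a bijection, and in particular bijective.
Since T is bijective, we read off the preimage of 24 from the same table: T(36) = 24, so T⁻¹(24) = 36.

36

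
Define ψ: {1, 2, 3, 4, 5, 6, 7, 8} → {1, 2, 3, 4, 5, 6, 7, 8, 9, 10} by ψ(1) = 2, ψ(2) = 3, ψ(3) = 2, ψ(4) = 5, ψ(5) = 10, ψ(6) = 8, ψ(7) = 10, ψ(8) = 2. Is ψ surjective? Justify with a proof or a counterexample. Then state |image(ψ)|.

No element maps to 1, so ψ is not surjective.
The image of ψ is {2, 3, 5, 8, 10}, which has 5 elements.

5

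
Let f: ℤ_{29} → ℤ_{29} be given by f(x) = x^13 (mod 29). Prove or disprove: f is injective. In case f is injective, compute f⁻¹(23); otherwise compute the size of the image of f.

Since 29 is prime, the nonzero elements of ℤ_{29} form a cyclic group of order 28.
As gcd(13, 28) = 1, raising to the 13th power is a bijection on this group: if s^13 ≡ t^13 then (st^{−1})^13 = 1, and the only element of order dividing gcd(13, 28) = 1 is 1, so s = t.
With f(0) = 0 this makes f injective on all of ℤ_{29}, hence bijective (finite equal-size domain and codomain). In particular f is injective.
Since f is injective, we find the preimage of 23. The inverse of x ↦ x^13 on (ℤ_{29})^× is x ↦ x^13, because 13·13 = 169 = 6·28 + 1 ≡ 1 (mod 28) and x^{28} = 1 for x ≠ 0 (Fermat). So f⁻¹(23) = 23^13 mod 29.
Repeated squaring mod 29: 23^1 ≡ 23, 23^2 ≡ 23² = 529 ≡ 7, 23^4 ≡ 7² = 49 ≡ 20, 23^8 ≡ 20² = 400 ≡ 23. Since 13 = 8 + 4 + 1, 23^13 ≡ 23·20·23: 23·20 = 460 ≡ 25, then 25·23 = 575 ≡ 24. So 23^13 ≡ 24 (mod 29).
Hence f⁻¹(23) = 24.

24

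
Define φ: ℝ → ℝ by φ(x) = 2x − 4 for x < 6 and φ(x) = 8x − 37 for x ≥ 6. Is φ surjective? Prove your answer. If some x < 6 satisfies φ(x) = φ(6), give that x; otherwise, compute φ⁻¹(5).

Both pieces are strictly increasing (slopes 2 and 8), so each is injective on its own interval.
The left piece maps (−∞, 6) onto (−∞, 8); the right piece maps [6, ∞) onto [11, ∞).
The union (−∞, 8) ∪ [11, ∞) omits the interval between 8 and 11; in particular 8 has no preimage. So φ is not surjective.
Because the two images are disjoint, no x < 6 has φ(x) = φ(6), so we compute φ⁻¹(5): 5 lies in (−∞, 8), so solve 2x − 4 = 5: x = (5 + 4)/2 = 9/2.

9/2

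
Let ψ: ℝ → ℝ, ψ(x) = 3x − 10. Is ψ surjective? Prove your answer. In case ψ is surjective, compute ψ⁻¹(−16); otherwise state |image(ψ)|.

-2

For any y ∈ ℝ, x = (y + 10)/3 satisfies ψ(x) = y.
Therefore ψ is surjective.
Since ψ is surjective, we compute ψ⁻¹(−16) = (−16 + 10)/3 = −2.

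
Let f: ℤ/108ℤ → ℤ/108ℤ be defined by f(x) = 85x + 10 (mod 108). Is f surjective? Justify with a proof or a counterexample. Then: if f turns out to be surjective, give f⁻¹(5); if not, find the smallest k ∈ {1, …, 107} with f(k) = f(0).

19

Recall that f is surjective if every y in the codomain equals f(x) for some x in the domain.
Since gcd(85, 108) = 1, 85 is invertible modulo 108. Euclid's algorithm: 108 = 1·85 + 23, 85 = 3·23 + 16, 23 = 1·16 + 7, 16 = 2·7 + 2, 7 = 3·2 + 1; back-substituting gives 1 = 61·85 − 48·108, so 85⁻¹ ≡ 61 (mod 108).
Then y ↦ 61(y − 10) is a two-sided inverse to f, so every y ∈ ℤ/108ℤ has a preimage.
So f is surjective.
Since f is surjective, we find f⁻¹(5): we need 85x ≡ 5 − 10 ≡ 103 (mod 108). Using 85⁻¹ = 61: x ≡ 61·103 = 6283 = 58·108 + 19, so x = 19.
Check: f(19) = 85·19 + 10 = 1625 = 15·108 + 5 ≡ 5 (mod 108).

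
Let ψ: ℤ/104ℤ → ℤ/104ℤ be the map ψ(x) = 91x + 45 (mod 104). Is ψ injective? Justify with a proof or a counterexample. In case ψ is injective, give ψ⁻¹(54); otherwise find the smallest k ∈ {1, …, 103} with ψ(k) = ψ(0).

8

We have gcd(91, 104) = 13 > 1. Taking x_1 = 0 and x_2 = 8: ψ(0) = 45 and ψ(8) = 91·8 + 45 = 773 ≡ 45 (mod 104).
So ψ(0) = ψ(8) while 0 ≠ 8, thus ψ is not injective.
Since ψ is not injective, we find the least positive k with ψ(k) = ψ(0): this means 91k ≡ 0 (mod 104), i.e. 104 ∣ 91k. Since gcd(91, 104) = 13, dividing through by 13 this holds exactly when 8 ∣ 7k, and as gcd(7, 8) = 1, exactly when 8 ∣ k.
The smallest positive such k is 8.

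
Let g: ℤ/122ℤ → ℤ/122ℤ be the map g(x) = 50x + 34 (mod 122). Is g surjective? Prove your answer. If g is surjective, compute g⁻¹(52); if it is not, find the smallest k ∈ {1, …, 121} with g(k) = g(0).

61

Since gcd(50, 122) = 2, we have 50x ≡ 0 (mod 2) for all x, so g(x) ≡ 0 (mod 2).
But 1 ≢ 0 (mod 2), so 1 ∈ ℤ/122ℤ has no preimage. So g is not surjective.
Since g is not surjective, we find the least positive k with g(k) = g(0): this means 50k ≡ 0 (mod 122), i.e. 122 ∣ 50k. Since gcd(50, 122) = 2, dividing through by 2 this holds exactly when 61 ∣ 25k, and as gcd(25, 61) = 1, exactly when 61 ∣ k.
The smallest positive such k is 61.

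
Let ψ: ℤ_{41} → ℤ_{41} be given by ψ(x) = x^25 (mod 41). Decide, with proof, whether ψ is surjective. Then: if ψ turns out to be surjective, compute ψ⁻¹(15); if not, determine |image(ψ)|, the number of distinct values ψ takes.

ψ(3): Repeated squaring mod 41: 3^1 ≡ 3, 3^2 ≡ 3² = 9, 3^4 ≡ 9² = 81 ≡ 40, 3^8 ≡ 40² = 1600 ≡ 1, 3^16 ≡ 1² = 1. Since 25 = 16 + 8 + 1, 3^25 ≡ 1·1·3: 1·1 = 1, then 1·3 = 3. So 3^25 ≡ 3 (mod 41).
ψ(7): Repeated squaring mod 41: 7^1 ≡ 7, 7^2 ≡ 7² = 49 ≡ 8, 7^4 ≡ 8² = 64 ≡ 23, 7^8 ≡ 23² = 529 ≡ 37, 7^16 ≡ 37² = 1369 ≡ 16. Since 25 = 16 + 8 + 1, 7^25 ≡ 16·37·7: 16·37 = 592 ≡ 18, then 18·7 = 126 ≡ 3. So 7^25 ≡ 3 (mod 41).
So ψ(3) = ψ(7) = 3 while 3 ≠ 7, therefore ψ is not injective.
A non-injective map from the 41-element set ℤ_{41} to itself takes at most 40 distinct values, so it cannot be surjective. Hence ψ is not surjective.
Since ψ is not surjective, we determine |image(ψ)|. Computing x^25 mod 41 for each x (by repeated squaring, reducing mod 41 at every step), the values ψ(0), ψ(1), …, ψ(40) are: 0, 1, 32, 3, 40, 9, 14, 3, 9, 9, 1, 38, 38, 3, 14, 27, 1, 14, 1, 14, 32, 9, 27, 40, 27, 40, 14, 27, 38, 3, 3, 40, 32, 32, 38, 27, 32, 1, 38, 9, 40.
The distinct values are {0, 1, 3, 9, 14, 27, 32, 38, 40}; there are 9 of them.

9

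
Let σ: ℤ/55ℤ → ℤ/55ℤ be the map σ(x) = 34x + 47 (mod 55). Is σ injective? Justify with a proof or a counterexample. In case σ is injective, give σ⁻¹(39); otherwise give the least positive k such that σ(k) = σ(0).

If σ(s) = σ(t), then 34s ≡ 34t (mod 55). Because gcd(34, 55) = 1, we may cancel 34 to get s ≡ t (mod 55).
Thus σ is injective.
We now compute 34⁻¹ mod 55 explicitly. Euclid's algorithm: 55 = 1·34 + 21, 34 = 1·21 + 13, 21 = 1·13 + 8, 13 = 1·8 + 5, 8 = 1·5 + 3, 5 = 1·3 + 2, 3 = 1·2 + 1; back-substituting gives 1 = 34·34 − 21·55, so 34⁻¹ ≡ 34 (mod 55).
Since σ is injective, we compute σ⁻¹(39): solve 34x + 47 ≡ 39 (mod 55), i.e. 34x ≡ 47 (mod 55).
Multiplying by 34⁻¹ = 34 gives x ≡ 34·47 = 1598 = 29·55 + 3 ≡ 3 (mod 55).
Check: σ(3) = 34·3 + 47 = 149 = 2·55 + 39 ≡ 39 (mod 55).

3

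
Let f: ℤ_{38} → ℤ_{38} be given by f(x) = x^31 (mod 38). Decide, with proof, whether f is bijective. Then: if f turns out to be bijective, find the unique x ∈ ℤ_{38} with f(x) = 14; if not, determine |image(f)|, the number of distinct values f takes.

Computing x^31 mod 38 for each x (by repeated squaring, reducing mod 38 at every step), the values f(0), f(1), …, f(37) are: 0, 1, 22, 33, 28, 17, 4, 7, 8, 25, 32, 11, 12, 15, 2, 29, 24, 35, 18, 19, 20, 3, 14, 9, 36, 23, 26, 27, 6, 13, 30, 31, 34, 21, 10, 5, 16, 37.
Every element of ℤ_{38} appears exactly once in this list, so f is a bijection, and in particular bijective.
Since f is bijective, we read off the preimage of 14 from the same table: f(22) = 14, so f⁻¹(14) = 22.

22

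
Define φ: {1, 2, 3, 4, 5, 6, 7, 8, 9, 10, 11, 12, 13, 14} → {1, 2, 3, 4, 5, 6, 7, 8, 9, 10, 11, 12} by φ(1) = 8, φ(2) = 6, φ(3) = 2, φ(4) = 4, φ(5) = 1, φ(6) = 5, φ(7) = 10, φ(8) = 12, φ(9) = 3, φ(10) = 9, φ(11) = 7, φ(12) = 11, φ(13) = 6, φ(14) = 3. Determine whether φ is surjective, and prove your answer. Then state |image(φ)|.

Every element of the codomain has a preimage: 1 = φ(5), 2 = φ(3), 3 = φ(9), 4 = φ(4), 5 = φ(6), 6 = φ(2), 7 = φ(11), 8 = φ(1), 9 = φ(10), 10 = φ(7), 11 = φ(12), 12 = φ(8).
So φ is surjective.
The image of φ is {1, 2, 3, 4, 5, 6, 7, 8, 9, 10, 11, 12}, which has 12 elements.

12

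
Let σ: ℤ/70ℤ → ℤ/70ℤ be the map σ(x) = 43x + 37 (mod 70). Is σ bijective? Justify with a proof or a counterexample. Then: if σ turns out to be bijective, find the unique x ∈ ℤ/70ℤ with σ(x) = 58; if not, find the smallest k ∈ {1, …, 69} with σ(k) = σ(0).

7

Suppose σ(a) = σ(b) in ℤ/70ℤ. Then 43a + 37 ≡ 43b + 37 (mod 70), so 43(a − b) ≡ 0 (mod 70).
Since gcd(43, 70) = 1, 43 is invertible modulo 70, hence a − b ≡ 0 (mod 70), i.e. a = b.
We now compute 43⁻¹ mod 70 explicitly. Euclid's algorithm: 70 = 1·43 + 27, 43 = 1·27 + 16, 27 = 1·16 + 11, 16 = 1·11 + 5, 11 = 2·5 + 1; back-substituting gives 1 = 57·43 − 35·70, so 43⁻¹ ≡ 57 (mod 70).
Then y ↦ 57(y − 37) is a two-sided inverse to σ, so every y ∈ ℤ/70ℤ has a preimage.
Therefore σ is bijective.
Since σ is bijective, we compute σ⁻¹(58): solve 43x + 37 ≡ 58 (mod 70), i.e. 43x ≡ 21 (mod 70).
Multiplying by 43⁻¹ = 57 gives x ≡ 57·21 = 1197 = 17·70 + 7 ≡ 7 (mod 70).
Check: σ(7) = 43·7 + 37 = 338 = 4·70 + 58 ≡ 58 (mod 70).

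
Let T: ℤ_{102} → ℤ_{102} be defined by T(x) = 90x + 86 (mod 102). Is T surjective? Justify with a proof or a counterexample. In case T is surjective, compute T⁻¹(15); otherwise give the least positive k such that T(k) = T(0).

Recall: T is surjective if every y in the codomain equals T(x) for some x in the domain.
Since gcd(90, 102) = 6, we have 90x ≡ 0 (mod 6) for all x, so T(x) ≡ 2 (mod 6).
But 0 ≢ 2 (mod 6), so 0 ∈ ℤ_{102} has no preimage. Therefore T is not surjective.
Since T is not surjective, we find the least positive k with T(k) = T(0): this means 90k ≡ 0 (mod 102), i.e. 102 ∣ 90k. Since gcd(90, 102) = 6, dividing through by 6 this holds exactly when 17 ∣ 15k, and as gcd(15, 17) = 1, exactly when 17 ∣ k.
The smallest positive such k is 17.

17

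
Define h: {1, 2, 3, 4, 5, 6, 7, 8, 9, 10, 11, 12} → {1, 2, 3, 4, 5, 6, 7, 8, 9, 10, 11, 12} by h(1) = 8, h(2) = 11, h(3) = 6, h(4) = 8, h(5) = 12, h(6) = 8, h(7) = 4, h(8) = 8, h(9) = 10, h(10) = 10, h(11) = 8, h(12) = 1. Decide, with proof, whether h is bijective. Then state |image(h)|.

7

h(1) = 8 = h(4) with 1 ≠ 4, so h is not injective, hence not bijective.
The image of h is {1, 4, 6, 8, 10, 11, 12}, which has 7 elements.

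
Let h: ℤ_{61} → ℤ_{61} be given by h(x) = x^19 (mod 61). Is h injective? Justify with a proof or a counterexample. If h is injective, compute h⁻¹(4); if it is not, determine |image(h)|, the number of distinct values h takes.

Since 61 is prime, the nonzero elements of ℤ_{61} form a cyclic group of order 60.
As gcd(19, 60) = 1, raising to the 19th power is a bijection on this group: if x_1^19 ≡ x_2^19 then (x_1x_2^{−1})^19 = 1, and the only element of order dividing gcd(19, 60) = 1 is 1, so x_1 = x_2.
With h(0) = 0 this makes h injective on all of ℤ_{61}, hence bijective (finite equal-size domain and codomain). In particular h is injective.
Since h is injective, we find the preimage of 4. The inverse of x ↦ x^19 on (ℤ_{61})^× is x ↦ x^19, because 19·19 = 361 = 6·60 + 1 ≡ 1 (mod 60) and x^{60} = 1 for x ≠ 0 (Fermat). So h⁻¹(4) = 4^19 mod 61.
Repeated squaring mod 61: 4^1 ≡ 4, 4^2 ≡ 4² = 16, 4^4 ≡ 16² = 256 ≡ 12, 4^8 ≡ 12² = 144 ≡ 22, 4^16 ≡ 22² = 484 ≡ 57. Since 19 = 16 + 2 + 1, 4^19 ≡ 57·16·4: 57·16 = 912 ≡ 58, then 58·4 = 232 ≡ 49. So 4^19 ≡ 49 (mod 61).
Hence h⁻¹(4) = 49.

49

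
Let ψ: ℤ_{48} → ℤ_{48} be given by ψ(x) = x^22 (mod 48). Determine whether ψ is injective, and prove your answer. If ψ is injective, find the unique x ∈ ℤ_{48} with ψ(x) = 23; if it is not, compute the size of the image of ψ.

ψ(2): Repeated squaring mod 48: 2^1 ≡ 2, 2^2 ≡ 2² = 4, 2^4 ≡ 4² = 16, 2^8 ≡ 16² = 256 ≡ 16, 2^16 ≡ 16² = 256 ≡ 16. Since 22 = 16 + 4 + 2, 2^22 ≡ 16·16·4: 16·16 = 256 ≡ 16, then 16·4 = 64 ≡ 16. So 2^22 ≡ 16 (mod 48).
ψ(4): Repeated squaring mod 48: 4^1 ≡ 4, 4^2 ≡ 4² = 16, 4^4 ≡ 16² = 256 ≡ 16, 4^8 ≡ 16² = 256 ≡ 16, 4^16 ≡ 16² = 256 ≡ 16. Since 22 = 16 + 4 + 2, 4^22 ≡ 16·16·16: 16·16 = 256 ≡ 16, then 16·16 = 256 ≡ 16. So 4^22 ≡ 16 (mod 48).
So ψ(2) = ψ(4) = 16 while 2 ≠ 4, so ψ is not injective.
Since ψ is not injective, we determine |image(ψ)|. Computing x^22 mod 48 for each x (by repeated squaring, reducing mod 48 at every step), the values ψ(0), ψ(1), …, ψ(47) are: 0, 1, 16, 9, 16, 25, 0, 1, 16, 33, 16, 25, 0, 25, 16, 33, 16, 1, 0, 25, 16, 9, 16, 1, 0, 1, 16, 9, 16, 25, 0, 1, 16, 33, 16, 25, 0, 25, 16, 33, 16, 1, 0, 25, 16, 9, 16, 1.
The distinct values are {0, 1, 9, 16, 25, 33}; there are 6 of them.

6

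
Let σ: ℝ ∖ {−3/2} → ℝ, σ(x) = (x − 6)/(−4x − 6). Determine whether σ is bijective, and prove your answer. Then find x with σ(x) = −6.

-42/23

If σ(x) = −1/4, cross-multiplying gives −4(x − 6) = 1(−4x − 6), which simplifies to 24 = −6 — false.  So −1/4 has no preimage and σ is not surjective.
Hence σ is not bijective.
Solving σ(x) = −6: cross-multiplying gives x − 6 = −6(−4x − 6), which rearranges to −23x = 42, so x = −42/23.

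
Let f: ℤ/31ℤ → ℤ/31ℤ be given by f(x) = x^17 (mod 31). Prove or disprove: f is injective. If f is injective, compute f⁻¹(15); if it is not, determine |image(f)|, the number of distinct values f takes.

27

Since 31 is prime, the nonzero elements of ℤ/31ℤ form a cyclic group of order 30.
As gcd(17, 30) = 1, raising to the 17th power is a bijection on this group: if s^17 ≡ t^17 then (st^{−1})^17 = 1, and the only element of order dividing gcd(17, 30) = 1 is 1, so s = t.
With f(0) = 0 this makes f injective on all of ℤ/31ℤ, hence bijective (finite equal-size domain and codomain). In particular f is injective.
Since f is injective, we find the preimage of 15. The inverse of x ↦ x^17 on (ℤ/31ℤ)^× is x ↦ x^23, because 17·23 = 391 = 13·30 + 1 ≡ 1 (mod 30) and x^{30} = 1 for x ≠ 0 (Fermat). So f⁻¹(15) = 15^23 mod 31.
Repeated squaring mod 31: 15^1 ≡ 15, 15^2 ≡ 15² = 225 ≡ 8, 15^4 ≡ 8² = 64 ≡ 2, 15^8 ≡ 2² = 4, 15^16 ≡ 4² = 16. Since 23 = 16 + 4 + 2 + 1, 15^23 ≡ 16·2·8·15: 16·2 = 32 ≡ 1, then 1·8 = 8, then 8·15 = 120 ≡ 27. So 15^23 ≡ 27 (mod 31).
Hence f⁻¹(15) = 27.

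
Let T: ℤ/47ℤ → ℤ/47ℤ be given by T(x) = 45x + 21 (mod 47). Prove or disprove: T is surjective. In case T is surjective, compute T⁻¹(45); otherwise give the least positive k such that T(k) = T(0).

Since gcd(45, 47) = 1, 45 is invertible modulo 47. Euclid's algorithm: 47 = 1·45 + 2, 45 = 22·2 + 1; back-substituting gives 1 = 23·45 − 22·47, so 45⁻¹ ≡ 23 (mod 47).
Then y ↦ 23(y − 21) is a two-sided inverse to T, so every y ∈ ℤ/47ℤ has a preimage.
Thus T is surjective.
Since T is surjective, we find T⁻¹(45): we need 45x ≡ 45 − 21 ≡ 24 (mod 47). Using 45⁻¹ = 23: x ≡ 23·24 = 552 = 11·47 + 35, so x = 35.
Check: T(35) = 45·35 + 21 = 1596 = 33·47 + 45 ≡ 45 (mod 47).

35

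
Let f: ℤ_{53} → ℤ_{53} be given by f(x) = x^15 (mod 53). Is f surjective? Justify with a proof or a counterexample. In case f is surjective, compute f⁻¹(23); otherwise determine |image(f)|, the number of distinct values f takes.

30

Since 53 is prime, the nonzero elements of ℤ_{53} form a cyclic group of order 52.
As gcd(15, 52) = 1, raising to the 15th power is a bijection on this group: if x_1^15 ≡ x_2^15 then (x_1x_2^{−1})^15 = 1, and the only element of order dividing gcd(15, 52) = 1 is 1, so x_1 = x_2.
With f(0) = 0 this makes f injective on all of ℤ_{53}, hence bijective (finite equal-size domain and codomain). In particular f is surjective.
Since f is surjective, we find the preimage of 23. The inverse of x ↦ x^15 on (ℤ_{53})^× is x ↦ x^7, because 15·7 = 105 = 2·52 + 1 ≡ 1 (mod 52) and x^{52} = 1 for x ≠ 0 (Fermat). So f⁻¹(23) = 23^7 mod 53.
Repeated squaring mod 53: 23^1 ≡ 23, 23^2 ≡ 23² = 529 ≡ 52, 23^4 ≡ 52² = 2704 ≡ 1. Since 7 = 4 + 2 + 1, 23^7 ≡ 1·52·23: 1·52 = 52, then 52·23 = 1196 ≡ 30. So 23^7 ≡ 30 (mod 53).
Hence f⁻¹(23) = 30.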